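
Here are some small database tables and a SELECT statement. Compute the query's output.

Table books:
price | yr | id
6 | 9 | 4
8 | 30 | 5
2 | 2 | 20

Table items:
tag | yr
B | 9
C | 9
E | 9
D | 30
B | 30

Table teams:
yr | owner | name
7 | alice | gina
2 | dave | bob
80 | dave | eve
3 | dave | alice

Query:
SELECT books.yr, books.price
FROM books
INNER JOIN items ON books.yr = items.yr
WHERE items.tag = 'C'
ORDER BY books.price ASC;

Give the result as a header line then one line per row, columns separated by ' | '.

After JOIN items (5 rows):
books.price | books.yr | books.id | items.tag | items.yr
6 | 9 | 4 | B | 9
6 | 9 | 4 | C | 9
6 | 9 | 4 | E | 9
8 | 30 | 5 | D | 30
8 | 30 | 5 | B | 30
After WHERE (1 rows):
books.price | books.yr | books.id | items.tag | items.yr
6 | 9 | 4 | C | 9
After SELECT (1 rows):
books.yr | books.price
9 | 6
After ORDER BY (1 rows):
books.yr | books.price
9 | 6

== RESULT ==
books.yr | books.price
9 | 6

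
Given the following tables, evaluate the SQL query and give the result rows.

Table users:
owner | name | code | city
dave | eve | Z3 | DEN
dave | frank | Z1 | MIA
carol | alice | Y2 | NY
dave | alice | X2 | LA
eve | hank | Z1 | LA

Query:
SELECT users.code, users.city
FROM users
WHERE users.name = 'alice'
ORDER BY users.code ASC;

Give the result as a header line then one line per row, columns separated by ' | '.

== RESULT ==
users.code | users.city
X2 | LA
Y2 | NY

Derivation:
After WHERE (2 rows):
users.owner | users.name | users.code | users.city
carol | alice | Y2 | NY
dave | alice | X2 | LA
After SELECT (2 rows):
users.code | users.city
Y2 | NY
X2 | LA
After ORDER BY (2 rows):
users.code | users.city
X2 | LA
Y2 | NY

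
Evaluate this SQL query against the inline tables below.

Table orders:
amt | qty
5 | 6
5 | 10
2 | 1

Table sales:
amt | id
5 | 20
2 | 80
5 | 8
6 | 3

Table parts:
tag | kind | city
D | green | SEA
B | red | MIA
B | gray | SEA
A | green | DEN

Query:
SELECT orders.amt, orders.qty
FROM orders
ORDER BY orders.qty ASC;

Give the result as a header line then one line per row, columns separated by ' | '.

After SELECT (3 rows):
orders.amt | orders.qty
5 | 6
5 | 10
2 | 1
After ORDER BY (3 rows):
orders.amt | orders.qty
2 | 1
5 | 6
5 | 10

== RESULT ==
orders.amt | orders.qty
2 | 1
5 | 6
5 | 10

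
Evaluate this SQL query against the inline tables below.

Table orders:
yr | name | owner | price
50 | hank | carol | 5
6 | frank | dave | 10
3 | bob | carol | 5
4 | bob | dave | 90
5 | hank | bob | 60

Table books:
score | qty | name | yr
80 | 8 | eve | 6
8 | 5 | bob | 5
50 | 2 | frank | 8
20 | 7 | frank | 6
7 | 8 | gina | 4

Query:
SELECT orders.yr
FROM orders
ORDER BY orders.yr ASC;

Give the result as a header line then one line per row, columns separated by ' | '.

After SELECT (5 rows):
orders.yr
50
6
3
4
5
After ORDER BY (5 rows):
orders.yr
3
4
5
6
50

== RESULT ==
orders.yr
3
4
5
6
50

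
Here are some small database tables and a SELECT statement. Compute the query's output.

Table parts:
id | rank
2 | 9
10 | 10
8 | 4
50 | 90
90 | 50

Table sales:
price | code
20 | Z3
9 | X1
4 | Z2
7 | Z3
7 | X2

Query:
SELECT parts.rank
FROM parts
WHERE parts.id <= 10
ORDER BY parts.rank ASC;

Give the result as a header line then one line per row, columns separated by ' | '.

== RESULT ==
parts.rank
4
9
10

Derivation:
After WHERE (3 rows):
parts.id | parts.rank
2 | 9
10 | 10
8 | 4
After SELECT (3 rows):
parts.rank
9
10
4
After ORDER BY (3 rows):
parts.rank
4
9
10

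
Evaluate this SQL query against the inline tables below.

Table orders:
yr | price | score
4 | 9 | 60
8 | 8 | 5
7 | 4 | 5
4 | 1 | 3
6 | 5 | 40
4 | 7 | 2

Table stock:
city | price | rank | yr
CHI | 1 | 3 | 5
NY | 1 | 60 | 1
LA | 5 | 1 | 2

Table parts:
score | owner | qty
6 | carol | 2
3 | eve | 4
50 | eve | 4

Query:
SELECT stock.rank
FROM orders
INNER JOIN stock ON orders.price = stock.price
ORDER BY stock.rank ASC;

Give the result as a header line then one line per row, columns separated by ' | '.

After JOIN stock (3 rows):
orders.yr | orders.price | orders.score | stock.city | stock.price | stock.rank | stock.yr
4 | 1 | 3 | CHI | 1 | 3 | 5
4 | 1 | 3 | NY | 1 | 60 | 1
6 | 5 | 40 | LA | 5 | 1 | 2
After SELECT (3 rows):
stock.rank
3
60
1
After ORDER BY (3 rows):
stock.rank
1
3
60

== RESULT ==
stock.rank
1
3
60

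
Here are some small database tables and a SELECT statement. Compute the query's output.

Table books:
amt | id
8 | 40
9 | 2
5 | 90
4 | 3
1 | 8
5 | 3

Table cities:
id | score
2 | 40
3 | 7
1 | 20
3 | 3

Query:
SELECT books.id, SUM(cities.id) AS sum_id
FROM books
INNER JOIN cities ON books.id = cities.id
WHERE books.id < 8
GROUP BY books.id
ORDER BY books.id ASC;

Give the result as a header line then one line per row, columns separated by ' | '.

== RESULT ==
books.id | sum_id
2 | 2
3 | 12

Derivation:
After JOIN cities (5 rows):
books.amt | books.id | cities.id | cities.score
9 | 2 | 2 | 40
4 | 3 | 3 | 7
4 | 3 | 3 | 3
5 | 3 | 3 | 7
5 | 3 | 3 | 3
After WHERE (5 rows):
books.amt | books.id | cities.id | cities.score
9 | 2 | 2 | 40
4 | 3 | 3 | 7
4 | 3 | 3 | 3
5 | 3 | 3 | 7
5 | 3 | 3 | 3
After GROUP BY (2 rows):
books.id | sum_id
2 | 2
3 | 12
After ORDER BY (2 rows):
books.id | sum_id
2 | 2
3 | 12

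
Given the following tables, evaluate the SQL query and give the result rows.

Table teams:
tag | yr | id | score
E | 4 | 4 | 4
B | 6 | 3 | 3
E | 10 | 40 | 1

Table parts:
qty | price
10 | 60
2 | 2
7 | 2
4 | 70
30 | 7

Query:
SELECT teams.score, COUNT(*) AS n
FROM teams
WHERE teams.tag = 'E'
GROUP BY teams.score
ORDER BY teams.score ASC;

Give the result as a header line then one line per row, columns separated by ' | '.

== RESULT ==
teams.score | n
1 | 1
4 | 1

Derivation:
After WHERE (2 rows):
teams.tag | teams.yr | teams.id | teams.score
E | 4 | 4 | 4
E | 10 | 40 | 1
After GROUP BY (2 rows):
teams.score | n
4 | 1
1 | 1
After ORDER BY (2 rows):
teams.score | n
1 | 1
4 | 1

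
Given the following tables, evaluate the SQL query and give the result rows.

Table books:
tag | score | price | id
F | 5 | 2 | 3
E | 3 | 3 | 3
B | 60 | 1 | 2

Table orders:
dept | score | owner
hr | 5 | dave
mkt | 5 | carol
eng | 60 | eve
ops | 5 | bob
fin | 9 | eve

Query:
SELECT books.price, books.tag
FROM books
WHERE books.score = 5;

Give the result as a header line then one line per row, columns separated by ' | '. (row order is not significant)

After WHERE (1 rows):
books.tag | books.score | books.price | books.id
F | 5 | 2 | 3
After SELECT (1 rows):
books.price | books.tag
2 | F

== RESULT ==
books.price | books.tag
2 | F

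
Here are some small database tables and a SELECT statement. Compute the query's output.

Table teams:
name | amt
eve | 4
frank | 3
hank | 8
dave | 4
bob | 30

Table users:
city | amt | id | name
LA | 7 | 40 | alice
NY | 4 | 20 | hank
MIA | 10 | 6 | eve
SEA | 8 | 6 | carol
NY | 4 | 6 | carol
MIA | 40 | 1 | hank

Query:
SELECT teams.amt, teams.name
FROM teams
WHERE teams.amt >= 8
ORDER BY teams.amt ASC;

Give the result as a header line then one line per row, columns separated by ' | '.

After WHERE (2 rows):
teams.name | teams.amt
hank | 8
bob | 30
After SELECT (2 rows):
teams.amt | teams.name
8 | hank
30 | bob
After ORDER BY (2 rows):
teams.amt | teams.name
8 | hank
30 | bob

== RESULT ==
teams.amt | teams.name
8 | hank
30 | bob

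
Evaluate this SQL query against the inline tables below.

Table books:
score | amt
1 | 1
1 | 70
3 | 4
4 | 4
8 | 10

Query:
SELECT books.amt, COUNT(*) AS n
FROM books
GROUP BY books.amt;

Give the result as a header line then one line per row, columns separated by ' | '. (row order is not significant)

After GROUP BY (4 rows):
books.amt | n
1 | 1
70 | 1
4 | 2
10 | 1

== RESULT ==
books.amt | n
1 | 1
70 | 1
4 | 2
10 | 1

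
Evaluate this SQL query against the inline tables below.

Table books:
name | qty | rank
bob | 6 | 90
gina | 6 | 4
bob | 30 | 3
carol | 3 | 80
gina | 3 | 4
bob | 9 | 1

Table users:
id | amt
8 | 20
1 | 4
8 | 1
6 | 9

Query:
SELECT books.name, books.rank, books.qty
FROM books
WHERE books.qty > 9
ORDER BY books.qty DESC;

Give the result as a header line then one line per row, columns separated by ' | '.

After WHERE (1 rows):
books.name | books.qty | books.rank
bob | 30 | 3
After SELECT (1 rows):
books.name | books.rank | books.qty
bob | 3 | 30
After ORDER BY (1 rows):
books.name | books.rank | books.qty
bob | 3 | 30

== RESULT ==
books.name | books.rank | books.qty
bob | 3 | 30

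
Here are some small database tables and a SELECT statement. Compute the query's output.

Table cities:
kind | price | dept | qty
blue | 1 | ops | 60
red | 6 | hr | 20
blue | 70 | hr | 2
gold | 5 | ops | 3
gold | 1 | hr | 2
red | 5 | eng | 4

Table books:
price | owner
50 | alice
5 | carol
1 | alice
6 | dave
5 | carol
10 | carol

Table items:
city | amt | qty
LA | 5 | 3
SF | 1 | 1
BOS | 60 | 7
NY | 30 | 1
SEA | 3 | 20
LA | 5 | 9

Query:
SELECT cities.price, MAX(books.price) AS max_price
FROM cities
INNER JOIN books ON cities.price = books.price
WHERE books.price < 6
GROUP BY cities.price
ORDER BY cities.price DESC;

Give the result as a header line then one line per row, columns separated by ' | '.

After JOIN books (7 rows):
cities.kind | cities.price | cities.dept | cities.qty | books.price | books.owner
blue | 1 | ops | 60 | 1 | alice
red | 6 | hr | 20 | 6 | dave
gold | 5 | ops | 3 | 5 | carol
gold | 5 | ops | 3 | 5 | carol
gold | 1 | hr | 2 | 1 | alice
red | 5 | eng | 4 | 5 | carol
red | 5 | eng | 4 | 5 | carol
After WHERE (6 rows):
cities.kind | cities.price | cities.dept | cities.qty | books.price | books.owner
blue | 1 | ops | 60 | 1 | alice
gold | 5 | ops | 3 | 5 | carol
gold | 5 | ops | 3 | 5 | carol
gold | 1 | hr | 2 | 1 | alice
red | 5 | eng | 4 | 5 | carol
red | 5 | eng | 4 | 5 | carol
After GROUP BY (2 rows):
cities.price | max_price
1 | 1
5 | 5
After ORDER BY (2 rows):
cities.price | max_price
5 | 5
1 | 1

== RESULT ==
cities.price | max_price
5 | 5
1 | 1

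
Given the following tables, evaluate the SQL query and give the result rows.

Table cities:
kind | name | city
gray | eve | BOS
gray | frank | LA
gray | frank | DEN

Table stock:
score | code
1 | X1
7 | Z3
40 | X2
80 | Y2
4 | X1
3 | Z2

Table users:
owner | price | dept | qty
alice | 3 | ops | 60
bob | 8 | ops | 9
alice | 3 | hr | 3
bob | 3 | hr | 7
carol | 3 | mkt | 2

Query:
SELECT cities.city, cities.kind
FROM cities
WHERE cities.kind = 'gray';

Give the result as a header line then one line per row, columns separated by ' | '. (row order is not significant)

After WHERE (3 rows):
cities.kind | cities.name | cities.city
gray | eve | BOS
gray | frank | LA
gray | frank | DEN
After SELECT (3 rows):
cities.city | cities.kind
BOS | gray
LA | gray
DEN | gray

== RESULT ==
cities.city | cities.kind
BOS | gray
LA | gray
DEN | gray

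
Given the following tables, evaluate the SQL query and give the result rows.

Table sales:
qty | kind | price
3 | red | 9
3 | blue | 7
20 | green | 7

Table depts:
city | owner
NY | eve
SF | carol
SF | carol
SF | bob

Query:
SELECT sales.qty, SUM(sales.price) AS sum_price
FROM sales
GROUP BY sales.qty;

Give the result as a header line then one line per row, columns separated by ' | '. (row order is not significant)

== RESULT ==
sales.qty | sum_price
3 | 16
20 | 7

Derivation:
After GROUP BY (2 rows):
sales.qty | sum_price
3 | 16
20 | 7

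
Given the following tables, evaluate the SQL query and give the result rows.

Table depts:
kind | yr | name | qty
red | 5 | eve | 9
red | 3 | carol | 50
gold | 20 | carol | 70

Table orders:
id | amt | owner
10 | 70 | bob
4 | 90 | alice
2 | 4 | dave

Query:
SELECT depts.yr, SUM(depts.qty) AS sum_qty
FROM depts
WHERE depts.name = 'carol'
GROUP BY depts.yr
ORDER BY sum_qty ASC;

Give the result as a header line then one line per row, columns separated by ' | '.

After WHERE (2 rows):
depts.kind | depts.yr | depts.name | depts.qty
red | 3 | carol | 50
gold | 20 | carol | 70
After GROUP BY (2 rows):
depts.yr | sum_qty
3 | 50
20 | 70
After ORDER BY (2 rows):
depts.yr | sum_qty
3 | 50
20 | 70

== RESULT ==
depts.yr | sum_qty
3 | 50
20 | 70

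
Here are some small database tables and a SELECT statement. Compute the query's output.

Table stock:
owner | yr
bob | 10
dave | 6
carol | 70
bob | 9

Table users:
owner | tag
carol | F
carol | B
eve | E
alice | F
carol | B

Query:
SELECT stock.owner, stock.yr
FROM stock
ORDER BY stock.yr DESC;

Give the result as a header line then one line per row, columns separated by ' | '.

== RESULT ==
stock.owner | stock.yr
carol | 70
bob | 10
bob | 9
dave | 6

Derivation:
After SELECT (4 rows):
stock.owner | stock.yr
bob | 10
dave | 6
carol | 70
bob | 9
After ORDER BY (4 rows):
stock.owner | stock.yr
carol | 70
bob | 10
bob | 9
dave | 6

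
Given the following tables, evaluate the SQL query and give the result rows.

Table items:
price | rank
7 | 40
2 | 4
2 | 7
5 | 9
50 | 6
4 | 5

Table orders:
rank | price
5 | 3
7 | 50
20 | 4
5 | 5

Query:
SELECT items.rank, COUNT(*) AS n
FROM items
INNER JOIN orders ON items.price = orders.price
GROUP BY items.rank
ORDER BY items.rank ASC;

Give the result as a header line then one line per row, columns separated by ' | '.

== RESULT ==
items.rank | n
5 | 1
6 | 1
9 | 1

Derivation:
After JOIN orders (3 rows):
items.price | items.rank | orders.rank | orders.price
5 | 9 | 5 | 5
50 | 6 | 7 | 50
4 | 5 | 20 | 4
After GROUP BY (3 rows):
items.rank | n
9 | 1
6 | 1
5 | 1
After ORDER BY (3 rows):
items.rank | n
5 | 1
6 | 1
9 | 1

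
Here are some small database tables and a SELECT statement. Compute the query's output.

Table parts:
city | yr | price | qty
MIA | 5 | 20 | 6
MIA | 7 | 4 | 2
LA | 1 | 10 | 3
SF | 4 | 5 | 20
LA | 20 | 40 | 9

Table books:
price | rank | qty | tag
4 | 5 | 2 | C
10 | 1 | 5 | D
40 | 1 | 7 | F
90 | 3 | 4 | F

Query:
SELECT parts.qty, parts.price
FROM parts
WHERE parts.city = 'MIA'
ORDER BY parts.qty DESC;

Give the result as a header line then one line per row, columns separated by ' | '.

== RESULT ==
parts.qty | parts.price
6 | 20
2 | 4

Derivation:
After WHERE (2 rows):
parts.city | parts.yr | parts.price | parts.qty
MIA | 5 | 20 | 6
MIA | 7 | 4 | 2
After SELECT (2 rows):
parts.qty | parts.price
6 | 20
2 | 4
After ORDER BY (2 rows):
parts.qty | parts.price
6 | 20
2 | 4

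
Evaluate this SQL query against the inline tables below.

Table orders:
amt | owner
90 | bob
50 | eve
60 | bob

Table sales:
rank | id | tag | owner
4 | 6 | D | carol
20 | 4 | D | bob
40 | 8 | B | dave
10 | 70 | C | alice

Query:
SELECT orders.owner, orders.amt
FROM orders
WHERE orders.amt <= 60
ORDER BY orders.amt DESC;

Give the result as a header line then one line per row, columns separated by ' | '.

== RESULT ==
orders.owner | orders.amt
bob | 60
eve | 50

Derivation:
After WHERE (2 rows):
orders.amt | orders.owner
50 | eve
60 | bob
After SELECT (2 rows):
orders.owner | orders.amt
eve | 50
bob | 60
After ORDER BY (2 rows):
orders.owner | orders.amt
bob | 60
eve | 50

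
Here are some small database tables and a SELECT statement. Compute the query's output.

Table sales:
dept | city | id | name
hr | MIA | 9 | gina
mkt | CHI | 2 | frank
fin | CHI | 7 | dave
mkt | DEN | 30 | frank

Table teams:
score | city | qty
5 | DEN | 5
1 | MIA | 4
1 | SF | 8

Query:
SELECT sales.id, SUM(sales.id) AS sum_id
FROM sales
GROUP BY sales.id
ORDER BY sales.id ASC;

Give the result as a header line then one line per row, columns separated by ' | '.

After GROUP BY (4 rows):
sales.id | sum_id
9 | 9
2 | 2
7 | 7
30 | 30
After ORDER BY (4 rows):
sales.id | sum_id
2 | 2
7 | 7
9 | 9
30 | 30

== RESULT ==
sales.id | sum_id
2 | 2
7 | 7
9 | 9
30 | 30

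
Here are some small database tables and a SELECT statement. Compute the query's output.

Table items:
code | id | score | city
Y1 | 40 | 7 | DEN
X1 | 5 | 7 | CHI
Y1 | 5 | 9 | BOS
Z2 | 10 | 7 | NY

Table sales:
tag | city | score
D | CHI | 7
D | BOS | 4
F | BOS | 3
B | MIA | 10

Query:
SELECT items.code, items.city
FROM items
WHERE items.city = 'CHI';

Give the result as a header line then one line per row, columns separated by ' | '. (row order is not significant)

== RESULT ==
items.code | items.city
X1 | CHI

Derivation:
After WHERE (1 rows):
items.code | items.id | items.score | items.city
X1 | 5 | 7 | CHI
After SELECT (1 rows):
items.code | items.city
X1 | CHI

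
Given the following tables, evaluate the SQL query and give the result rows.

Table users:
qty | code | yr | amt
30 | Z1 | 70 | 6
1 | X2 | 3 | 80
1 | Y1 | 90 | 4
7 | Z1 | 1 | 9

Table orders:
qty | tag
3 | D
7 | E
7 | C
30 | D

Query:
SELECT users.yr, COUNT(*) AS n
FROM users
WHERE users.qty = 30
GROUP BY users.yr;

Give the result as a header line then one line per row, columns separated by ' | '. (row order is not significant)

== RESULT ==
users.yr | n
70 | 1

Derivation:
After WHERE (1 rows):
users.qty | users.code | users.yr | users.amt
30 | Z1 | 70 | 6
After GROUP BY (1 rows):
users.yr | n
70 | 1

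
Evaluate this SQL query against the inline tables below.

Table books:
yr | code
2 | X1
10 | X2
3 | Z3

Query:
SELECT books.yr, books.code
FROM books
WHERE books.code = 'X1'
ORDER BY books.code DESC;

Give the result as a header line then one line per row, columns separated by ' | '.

After WHERE (1 rows):
books.yr | books.code
2 | X1
After SELECT (1 rows):
books.yr | books.code
2 | X1
After ORDER BY (1 rows):
books.yr | books.code
2 | X1

== RESULT ==
books.yr | books.code
2 | X1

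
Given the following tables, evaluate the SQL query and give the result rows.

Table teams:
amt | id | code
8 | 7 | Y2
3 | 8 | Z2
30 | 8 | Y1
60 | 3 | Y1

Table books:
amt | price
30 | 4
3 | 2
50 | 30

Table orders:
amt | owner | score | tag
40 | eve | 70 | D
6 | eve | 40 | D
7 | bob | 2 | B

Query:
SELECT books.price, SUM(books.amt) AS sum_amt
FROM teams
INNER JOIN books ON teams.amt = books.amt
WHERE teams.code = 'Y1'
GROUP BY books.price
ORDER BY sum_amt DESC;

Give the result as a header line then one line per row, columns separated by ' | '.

== RESULT ==
books.price | sum_amt
4 | 30

Derivation:
After JOIN books (2 rows):
teams.amt | teams.id | teams.code | books.amt | books.price
3 | 8 | Z2 | 3 | 2
30 | 8 | Y1 | 30 | 4
After WHERE (1 rows):
teams.amt | teams.id | teams.code | books.amt | books.price
30 | 8 | Y1 | 30 | 4
After GROUP BY (1 rows):
books.price | sum_amt
4 | 30
After ORDER BY (1 rows):
books.price | sum_amt
4 | 30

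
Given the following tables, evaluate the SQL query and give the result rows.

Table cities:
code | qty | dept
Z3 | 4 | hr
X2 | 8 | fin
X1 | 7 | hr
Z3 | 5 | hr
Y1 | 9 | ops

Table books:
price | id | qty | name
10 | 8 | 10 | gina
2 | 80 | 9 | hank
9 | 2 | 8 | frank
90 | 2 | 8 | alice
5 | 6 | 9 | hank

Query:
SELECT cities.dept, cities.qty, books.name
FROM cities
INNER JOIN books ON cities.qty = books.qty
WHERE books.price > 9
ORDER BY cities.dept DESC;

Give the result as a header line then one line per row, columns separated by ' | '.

== RESULT ==
cities.dept | cities.qty | books.name
fin | 8 | alice

Derivation:
After JOIN books (4 rows):
cities.code | cities.qty | cities.dept | books.price | books.id | books.qty | books.name
X2 | 8 | fin | 9 | 2 | 8 | frank
X2 | 8 | fin | 90 | 2 | 8 | alice
Y1 | 9 | ops | 2 | 80 | 9 | hank
Y1 | 9 | ops | 5 | 6 | 9 | hank
After WHERE (1 rows):
cities.code | cities.qty | cities.dept | books.price | books.id | books.qty | books.name
X2 | 8 | fin | 90 | 2 | 8 | alice
After SELECT (1 rows):
cities.dept | cities.qty | books.name
fin | 8 | alice
After ORDER BY (1 rows):
cities.dept | cities.qty | books.name
fin | 8 | alice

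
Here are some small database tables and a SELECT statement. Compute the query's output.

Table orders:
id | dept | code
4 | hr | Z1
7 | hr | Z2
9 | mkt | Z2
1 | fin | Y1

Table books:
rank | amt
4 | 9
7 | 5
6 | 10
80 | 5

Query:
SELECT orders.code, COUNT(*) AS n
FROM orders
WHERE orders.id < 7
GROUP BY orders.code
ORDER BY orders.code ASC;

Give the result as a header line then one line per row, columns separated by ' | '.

After WHERE (2 rows):
orders.id | orders.dept | orders.code
4 | hr | Z1
1 | fin | Y1
After GROUP BY (2 rows):
orders.code | n
Z1 | 1
Y1 | 1
After ORDER BY (2 rows):
orders.code | n
Y1 | 1
Z1 | 1

== RESULT ==
orders.code | n
Y1 | 1
Z1 | 1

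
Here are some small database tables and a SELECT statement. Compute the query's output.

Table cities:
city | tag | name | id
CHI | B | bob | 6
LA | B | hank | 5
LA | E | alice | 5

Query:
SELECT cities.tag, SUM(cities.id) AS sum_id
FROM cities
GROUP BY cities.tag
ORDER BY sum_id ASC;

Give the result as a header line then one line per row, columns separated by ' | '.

After GROUP BY (2 rows):
cities.tag | sum_id
B | 11
E | 5
After ORDER BY (2 rows):
cities.tag | sum_id
E | 5
B | 11

== RESULT ==
cities.tag | sum_id
E | 5
B | 11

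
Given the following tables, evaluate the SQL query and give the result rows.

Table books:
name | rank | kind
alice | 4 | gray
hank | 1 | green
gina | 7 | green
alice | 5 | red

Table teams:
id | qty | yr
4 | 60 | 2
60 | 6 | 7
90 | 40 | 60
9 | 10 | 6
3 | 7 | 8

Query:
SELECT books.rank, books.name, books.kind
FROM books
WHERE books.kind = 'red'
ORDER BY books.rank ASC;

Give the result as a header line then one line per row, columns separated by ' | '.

After WHERE (1 rows):
books.name | books.rank | books.kind
alice | 5 | red
After SELECT (1 rows):
books.rank | books.name | books.kind
5 | alice | red
After ORDER BY (1 rows):
books.rank | books.name | books.kind
5 | alice | red

== RESULT ==
books.rank | books.name | books.kind
5 | alice | red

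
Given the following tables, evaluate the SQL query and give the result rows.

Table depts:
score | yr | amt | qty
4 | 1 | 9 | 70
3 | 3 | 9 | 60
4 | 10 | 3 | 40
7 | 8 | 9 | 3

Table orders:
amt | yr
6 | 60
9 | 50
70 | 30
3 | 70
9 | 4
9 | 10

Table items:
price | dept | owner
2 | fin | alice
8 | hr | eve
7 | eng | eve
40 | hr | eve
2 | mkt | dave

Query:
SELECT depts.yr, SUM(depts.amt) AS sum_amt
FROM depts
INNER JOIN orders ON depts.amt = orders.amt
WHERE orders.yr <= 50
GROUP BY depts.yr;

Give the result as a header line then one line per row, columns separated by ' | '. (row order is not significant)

== RESULT ==
depts.yr | sum_amt
1 | 27
3 | 27
8 | 27

Derivation:
After JOIN orders (10 rows):
depts.score | depts.yr | depts.amt | depts.qty | orders.amt | orders.yr
4 | 1 | 9 | 70 | 9 | 50
4 | 1 | 9 | 70 | 9 | 4
4 | 1 | 9 | 70 | 9 | 10
3 | 3 | 9 | 60 | 9 | 50
3 | 3 | 9 | 60 | 9 | 4
3 | 3 | 9 | 60 | 9 | 10
4 | 10 | 3 | 40 | 3 | 70
7 | 8 | 9 | 3 | 9 | 50
7 | 8 | 9 | 3 | 9 | 4
7 | 8 | 9 | 3 | 9 | 10
After WHERE (9 rows):
depts.score | depts.yr | depts.amt | depts.qty | orders.amt | orders.yr
4 | 1 | 9 | 70 | 9 | 50
4 | 1 | 9 | 70 | 9 | 4
4 | 1 | 9 | 70 | 9 | 10
3 | 3 | 9 | 60 | 9 | 50
3 | 3 | 9 | 60 | 9 | 4
3 | 3 | 9 | 60 | 9 | 10
7 | 8 | 9 | 3 | 9 | 50
7 | 8 | 9 | 3 | 9 | 4
7 | 8 | 9 | 3 | 9 | 10
After GROUP BY (3 rows):
depts.yr | sum_amt
1 | 27
3 | 27
8 | 27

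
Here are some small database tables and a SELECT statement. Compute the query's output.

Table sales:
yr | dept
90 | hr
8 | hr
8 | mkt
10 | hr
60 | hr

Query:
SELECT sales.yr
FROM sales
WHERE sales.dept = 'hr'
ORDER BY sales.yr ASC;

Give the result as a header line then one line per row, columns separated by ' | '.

== RESULT ==
sales.yr
8
10
60
90

Derivation:
After WHERE (4 rows):
sales.yr | sales.dept
90 | hr
8 | hr
10 | hr
60 | hr
After SELECT (4 rows):
sales.yr
90
8
10
60
After ORDER BY (4 rows):
sales.yr
8
10
60
90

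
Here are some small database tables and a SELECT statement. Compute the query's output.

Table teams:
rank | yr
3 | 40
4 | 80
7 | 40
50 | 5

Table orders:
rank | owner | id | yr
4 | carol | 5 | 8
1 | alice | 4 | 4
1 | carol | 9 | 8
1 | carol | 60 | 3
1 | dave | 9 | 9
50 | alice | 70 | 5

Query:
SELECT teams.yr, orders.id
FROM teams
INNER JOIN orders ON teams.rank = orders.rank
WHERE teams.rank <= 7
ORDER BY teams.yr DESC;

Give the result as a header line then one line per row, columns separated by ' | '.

== RESULT ==
teams.yr | orders.id
80 | 5

Derivation:
After JOIN orders (2 rows):
teams.rank | teams.yr | orders.rank | orders.owner | orders.id | orders.yr
4 | 80 | 4 | carol | 5 | 8
50 | 5 | 50 | alice | 70 | 5
After WHERE (1 rows):
teams.rank | teams.yr | orders.rank | orders.owner | orders.id | orders.yr
4 | 80 | 4 | carol | 5 | 8
After SELECT (1 rows):
teams.yr | orders.id
80 | 5
After ORDER BY (1 rows):
teams.yr | orders.id
80 | 5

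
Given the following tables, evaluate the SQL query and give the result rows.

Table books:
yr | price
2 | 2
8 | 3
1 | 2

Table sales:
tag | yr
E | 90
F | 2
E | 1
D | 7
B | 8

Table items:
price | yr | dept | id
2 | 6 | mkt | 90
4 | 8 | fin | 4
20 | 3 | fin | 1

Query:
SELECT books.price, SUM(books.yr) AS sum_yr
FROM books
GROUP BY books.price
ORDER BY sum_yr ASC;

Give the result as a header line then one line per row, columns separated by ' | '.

After GROUP BY (2 rows):
books.price | sum_yr
2 | 3
3 | 8
After ORDER BY (2 rows):
books.price | sum_yr
2 | 3
3 | 8

== RESULT ==
books.price | sum_yr
2 | 3
3 | 8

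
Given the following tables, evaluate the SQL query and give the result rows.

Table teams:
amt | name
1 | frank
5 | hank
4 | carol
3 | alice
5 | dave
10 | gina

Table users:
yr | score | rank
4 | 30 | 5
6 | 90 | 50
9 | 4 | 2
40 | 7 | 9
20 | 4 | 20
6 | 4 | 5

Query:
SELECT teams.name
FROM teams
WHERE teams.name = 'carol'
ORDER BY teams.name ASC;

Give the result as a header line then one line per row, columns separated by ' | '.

After WHERE (1 rows):
teams.amt | teams.name
4 | carol
After SELECT (1 rows):
teams.name
carol
After ORDER BY (1 rows):
teams.name
carol

== RESULT ==
teams.name
carol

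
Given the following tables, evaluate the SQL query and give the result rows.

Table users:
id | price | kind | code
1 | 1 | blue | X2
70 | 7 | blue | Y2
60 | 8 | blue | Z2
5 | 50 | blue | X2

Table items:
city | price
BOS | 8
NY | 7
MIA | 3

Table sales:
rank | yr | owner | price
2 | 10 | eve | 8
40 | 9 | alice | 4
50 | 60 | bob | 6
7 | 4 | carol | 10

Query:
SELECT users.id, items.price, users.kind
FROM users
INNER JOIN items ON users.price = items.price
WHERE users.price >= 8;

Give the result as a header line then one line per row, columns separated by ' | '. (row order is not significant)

== RESULT ==
users.id | items.price | users.kind
60 | 8 | blue

Derivation:
After JOIN items (2 rows):
users.id | users.price | users.kind | users.code | items.city | items.price
70 | 7 | blue | Y2 | NY | 7
60 | 8 | blue | Z2 | BOS | 8
After WHERE (1 rows):
users.id | users.price | users.kind | users.code | items.city | items.price
60 | 8 | blue | Z2 | BOS | 8
After SELECT (1 rows):
users.id | items.price | users.kind
60 | 8 | blue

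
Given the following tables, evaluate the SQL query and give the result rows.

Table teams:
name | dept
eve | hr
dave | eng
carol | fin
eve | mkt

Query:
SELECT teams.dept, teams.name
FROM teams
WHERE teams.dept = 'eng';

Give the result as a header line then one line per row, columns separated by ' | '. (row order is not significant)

== RESULT ==
teams.dept | teams.name
eng | dave

Derivation:
After WHERE (1 rows):
teams.name | teams.dept
dave | eng
After SELECT (1 rows):
teams.dept | teams.name
eng | dave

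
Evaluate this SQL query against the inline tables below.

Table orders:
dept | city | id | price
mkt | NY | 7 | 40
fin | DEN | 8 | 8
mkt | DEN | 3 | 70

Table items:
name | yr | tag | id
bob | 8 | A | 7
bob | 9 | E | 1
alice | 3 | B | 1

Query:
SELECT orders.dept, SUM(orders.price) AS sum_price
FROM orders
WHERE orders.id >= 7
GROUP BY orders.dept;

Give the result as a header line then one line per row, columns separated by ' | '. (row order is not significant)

After WHERE (2 rows):
orders.dept | orders.city | orders.id | orders.price
mkt | NY | 7 | 40
fin | DEN | 8 | 8
After GROUP BY (2 rows):
orders.dept | sum_price
mkt | 40
fin | 8

== RESULT ==
orders.dept | sum_price
mkt | 40
fin | 8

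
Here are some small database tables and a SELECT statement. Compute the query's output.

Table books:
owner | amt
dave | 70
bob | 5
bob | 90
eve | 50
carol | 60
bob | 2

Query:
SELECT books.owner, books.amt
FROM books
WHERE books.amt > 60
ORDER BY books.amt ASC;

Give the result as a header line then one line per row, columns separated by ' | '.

== RESULT ==
books.owner | books.amt
dave | 70
bob | 90

Derivation:
After WHERE (2 rows):
books.owner | books.amt
dave | 70
bob | 90
After SELECT (2 rows):
books.owner | books.amt
dave | 70
bob | 90
After ORDER BY (2 rows):
books.owner | books.amt
dave | 70
bob | 90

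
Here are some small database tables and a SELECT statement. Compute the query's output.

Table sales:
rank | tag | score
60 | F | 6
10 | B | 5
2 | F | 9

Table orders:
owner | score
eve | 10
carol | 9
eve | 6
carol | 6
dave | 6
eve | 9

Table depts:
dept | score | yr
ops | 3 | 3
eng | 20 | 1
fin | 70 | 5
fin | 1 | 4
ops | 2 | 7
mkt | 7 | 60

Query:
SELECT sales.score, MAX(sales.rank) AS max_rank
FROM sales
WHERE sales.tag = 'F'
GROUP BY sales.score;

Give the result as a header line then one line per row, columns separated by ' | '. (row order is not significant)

== RESULT ==
sales.score | max_rank
6 | 60
9 | 2

Derivation:
After WHERE (2 rows):
sales.rank | sales.tag | sales.score
60 | F | 6
2 | F | 9
After GROUP BY (2 rows):
sales.score | max_rank
6 | 60
9 | 2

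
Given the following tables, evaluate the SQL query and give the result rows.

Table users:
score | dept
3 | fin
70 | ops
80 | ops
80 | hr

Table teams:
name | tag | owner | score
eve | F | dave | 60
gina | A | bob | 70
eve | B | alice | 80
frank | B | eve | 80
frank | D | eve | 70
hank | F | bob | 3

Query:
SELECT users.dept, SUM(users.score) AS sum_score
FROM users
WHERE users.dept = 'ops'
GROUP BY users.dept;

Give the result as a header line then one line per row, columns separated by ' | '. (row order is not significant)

After WHERE (2 rows):
users.score | users.dept
70 | ops
80 | ops
After GROUP BY (1 rows):
users.dept | sum_score
ops | 150

== RESULT ==
users.dept | sum_score
ops | 150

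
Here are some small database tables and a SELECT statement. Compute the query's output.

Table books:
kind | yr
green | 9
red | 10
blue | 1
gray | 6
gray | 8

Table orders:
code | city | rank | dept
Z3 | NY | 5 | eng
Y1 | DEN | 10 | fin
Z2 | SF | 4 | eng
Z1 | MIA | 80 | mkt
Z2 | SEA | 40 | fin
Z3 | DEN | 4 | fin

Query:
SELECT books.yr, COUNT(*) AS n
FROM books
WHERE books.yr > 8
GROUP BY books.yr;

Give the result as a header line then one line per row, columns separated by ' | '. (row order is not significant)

After WHERE (2 rows):
books.kind | books.yr
green | 9
red | 10
After GROUP BY (2 rows):
books.yr | n
9 | 1
10 | 1

== RESULT ==
books.yr | n
9 | 1
10 | 1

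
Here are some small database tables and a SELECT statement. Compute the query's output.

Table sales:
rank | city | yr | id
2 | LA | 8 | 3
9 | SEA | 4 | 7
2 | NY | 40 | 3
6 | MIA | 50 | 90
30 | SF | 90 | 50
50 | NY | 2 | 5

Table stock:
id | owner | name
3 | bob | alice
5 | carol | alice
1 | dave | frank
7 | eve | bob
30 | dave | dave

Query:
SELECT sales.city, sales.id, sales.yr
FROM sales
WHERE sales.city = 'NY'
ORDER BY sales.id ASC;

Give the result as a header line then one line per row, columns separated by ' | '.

After WHERE (2 rows):
sales.rank | sales.city | sales.yr | sales.id
2 | NY | 40 | 3
50 | NY | 2 | 5
After SELECT (2 rows):
sales.city | sales.id | sales.yr
NY | 3 | 40
NY | 5 | 2
After ORDER BY (2 rows):
sales.city | sales.id | sales.yr
NY | 3 | 40
NY | 5 | 2

== RESULT ==
sales.city | sales.id | sales.yr
NY | 3 | 40
NY | 5 | 2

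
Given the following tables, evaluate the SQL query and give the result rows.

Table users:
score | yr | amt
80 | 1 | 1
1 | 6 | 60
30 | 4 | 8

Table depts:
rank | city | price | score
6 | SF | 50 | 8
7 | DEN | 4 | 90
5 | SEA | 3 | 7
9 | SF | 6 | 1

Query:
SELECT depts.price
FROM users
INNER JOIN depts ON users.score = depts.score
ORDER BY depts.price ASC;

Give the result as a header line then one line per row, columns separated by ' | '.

== RESULT ==
depts.price
6

Derivation:
After JOIN depts (1 rows):
users.score | users.yr | users.amt | depts.rank | depts.city | depts.price | depts.score
1 | 6 | 60 | 9 | SF | 6 | 1
After SELECT (1 rows):
depts.price
6
After ORDER BY (1 rows):
depts.price
6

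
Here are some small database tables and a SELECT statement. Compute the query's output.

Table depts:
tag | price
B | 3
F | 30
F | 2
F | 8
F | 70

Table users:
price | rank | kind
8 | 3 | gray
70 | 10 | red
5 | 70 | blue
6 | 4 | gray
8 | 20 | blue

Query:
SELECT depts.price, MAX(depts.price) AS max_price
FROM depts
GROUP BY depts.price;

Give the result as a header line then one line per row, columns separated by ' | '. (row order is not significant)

== RESULT ==
depts.price | max_price
3 | 3
30 | 30
2 | 2
8 | 8
70 | 70

Derivation:
After GROUP BY (5 rows):
depts.price | max_price
3 | 3
30 | 30
2 | 2
8 | 8
70 | 70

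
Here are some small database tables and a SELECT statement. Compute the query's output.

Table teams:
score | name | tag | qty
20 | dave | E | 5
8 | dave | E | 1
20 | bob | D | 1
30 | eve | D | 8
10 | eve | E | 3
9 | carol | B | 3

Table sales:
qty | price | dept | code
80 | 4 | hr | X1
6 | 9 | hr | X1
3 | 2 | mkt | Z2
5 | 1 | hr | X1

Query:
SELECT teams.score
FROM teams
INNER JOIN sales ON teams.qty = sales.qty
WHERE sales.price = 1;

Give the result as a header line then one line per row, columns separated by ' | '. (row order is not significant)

After JOIN sales (3 rows):
teams.score | teams.name | teams.tag | teams.qty | sales.qty | sales.price | sales.dept | sales.code
20 | dave | E | 5 | 5 | 1 | hr | X1
10 | eve | E | 3 | 3 | 2 | mkt | Z2
9 | carol | B | 3 | 3 | 2 | mkt | Z2
After WHERE (1 rows):
teams.score | teams.name | teams.tag | teams.qty | sales.qty | sales.price | sales.dept | sales.code
20 | dave | E | 5 | 5 | 1 | hr | X1
After SELECT (1 rows):
teams.score
20

== RESULT ==
teams.score
20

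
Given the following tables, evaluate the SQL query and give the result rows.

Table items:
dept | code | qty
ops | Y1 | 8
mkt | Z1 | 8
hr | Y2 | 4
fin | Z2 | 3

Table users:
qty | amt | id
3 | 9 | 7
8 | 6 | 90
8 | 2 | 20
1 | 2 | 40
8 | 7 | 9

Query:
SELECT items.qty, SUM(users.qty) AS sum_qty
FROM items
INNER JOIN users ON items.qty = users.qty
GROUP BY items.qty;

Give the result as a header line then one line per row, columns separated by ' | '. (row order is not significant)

After JOIN users (7 rows):
items.dept | items.code | items.qty | users.qty | users.amt | users.id
ops | Y1 | 8 | 8 | 6 | 90
ops | Y1 | 8 | 8 | 2 | 20
ops | Y1 | 8 | 8 | 7 | 9
mkt | Z1 | 8 | 8 | 6 | 90
mkt | Z1 | 8 | 8 | 2 | 20
mkt | Z1 | 8 | 8 | 7 | 9
fin | Z2 | 3 | 3 | 9 | 7
After GROUP BY (2 rows):
items.qty | sum_qty
8 | 48
3 | 3

== RESULT ==
items.qty | sum_qty
8 | 48
3 | 3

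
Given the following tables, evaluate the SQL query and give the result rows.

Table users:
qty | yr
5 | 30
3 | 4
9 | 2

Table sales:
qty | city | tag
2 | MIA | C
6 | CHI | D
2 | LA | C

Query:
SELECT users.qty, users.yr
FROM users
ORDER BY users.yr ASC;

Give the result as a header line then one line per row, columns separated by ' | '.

After SELECT (3 rows):
users.qty | users.yr
5 | 30
3 | 4
9 | 2
After ORDER BY (3 rows):
users.qty | users.yr
9 | 2
3 | 4
5 | 30

== RESULT ==
users.qty | users.yr
9 | 2
3 | 4
5 | 30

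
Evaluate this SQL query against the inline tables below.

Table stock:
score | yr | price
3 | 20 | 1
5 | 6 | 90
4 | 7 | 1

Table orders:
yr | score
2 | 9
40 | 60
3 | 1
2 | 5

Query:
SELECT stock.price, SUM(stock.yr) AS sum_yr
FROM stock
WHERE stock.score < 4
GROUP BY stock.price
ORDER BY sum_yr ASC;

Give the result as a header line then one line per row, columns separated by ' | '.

== RESULT ==
stock.price | sum_yr
1 | 20

Derivation:
After WHERE (1 rows):
stock.score | stock.yr | stock.price
3 | 20 | 1
After GROUP BY (1 rows):
stock.price | sum_yr
1 | 20
After ORDER BY (1 rows):
stock.price | sum_yr
1 | 20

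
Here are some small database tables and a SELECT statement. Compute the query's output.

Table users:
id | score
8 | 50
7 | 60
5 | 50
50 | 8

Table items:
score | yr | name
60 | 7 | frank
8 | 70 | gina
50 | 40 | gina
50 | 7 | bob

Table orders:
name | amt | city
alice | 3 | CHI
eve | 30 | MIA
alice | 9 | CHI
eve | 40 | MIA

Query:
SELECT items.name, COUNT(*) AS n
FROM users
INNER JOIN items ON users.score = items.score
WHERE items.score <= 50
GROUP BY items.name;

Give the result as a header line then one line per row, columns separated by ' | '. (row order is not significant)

After JOIN items (6 rows):
users.id | users.score | items.score | items.yr | items.name
8 | 50 | 50 | 40 | gina
8 | 50 | 50 | 7 | bob
7 | 60 | 60 | 7 | frank
5 | 50 | 50 | 40 | gina
5 | 50 | 50 | 7 | bob
50 | 8 | 8 | 70 | gina
After WHERE (5 rows):
users.id | users.score | items.score | items.yr | items.name
8 | 50 | 50 | 40 | gina
8 | 50 | 50 | 7 | bob
5 | 50 | 50 | 40 | gina
5 | 50 | 50 | 7 | bob
50 | 8 | 8 | 70 | gina
After GROUP BY (2 rows):
items.name | n
gina | 3
bob | 2

== RESULT ==
items.name | n
gina | 3
bob | 2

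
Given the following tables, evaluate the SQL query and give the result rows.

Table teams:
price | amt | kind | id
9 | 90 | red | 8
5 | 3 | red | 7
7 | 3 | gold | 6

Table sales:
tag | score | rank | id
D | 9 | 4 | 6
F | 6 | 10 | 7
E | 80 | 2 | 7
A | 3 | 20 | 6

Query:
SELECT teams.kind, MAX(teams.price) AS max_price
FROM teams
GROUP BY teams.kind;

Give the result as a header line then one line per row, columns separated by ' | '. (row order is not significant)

== RESULT ==
teams.kind | max_price
red | 9
gold | 7

Derivation:
After GROUP BY (2 rows):
teams.kind | max_price
red | 9
gold | 7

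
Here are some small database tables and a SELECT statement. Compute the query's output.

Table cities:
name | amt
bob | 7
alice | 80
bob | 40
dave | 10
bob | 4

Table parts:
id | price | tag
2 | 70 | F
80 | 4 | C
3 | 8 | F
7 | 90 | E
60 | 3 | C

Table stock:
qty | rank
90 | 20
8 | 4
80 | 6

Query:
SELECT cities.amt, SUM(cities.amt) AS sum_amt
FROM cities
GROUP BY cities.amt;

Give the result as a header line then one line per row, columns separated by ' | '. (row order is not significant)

After GROUP BY (5 rows):
cities.amt | sum_amt
7 | 7
80 | 80
40 | 40
10 | 10
4 | 4

== RESULT ==
cities.amt | sum_amt
7 | 7
80 | 80
40 | 40
10 | 10
4 | 4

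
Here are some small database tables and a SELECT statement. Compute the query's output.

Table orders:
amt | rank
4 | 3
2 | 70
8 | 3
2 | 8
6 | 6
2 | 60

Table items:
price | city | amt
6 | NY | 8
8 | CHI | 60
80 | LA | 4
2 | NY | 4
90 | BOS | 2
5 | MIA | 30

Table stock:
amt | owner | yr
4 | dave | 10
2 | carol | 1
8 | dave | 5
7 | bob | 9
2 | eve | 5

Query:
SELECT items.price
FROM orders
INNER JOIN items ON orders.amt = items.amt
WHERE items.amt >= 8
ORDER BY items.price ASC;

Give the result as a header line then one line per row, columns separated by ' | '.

== RESULT ==
items.price
6

Derivation:
After JOIN items (6 rows):
orders.amt | orders.rank | items.price | items.city | items.amt
4 | 3 | 80 | LA | 4
4 | 3 | 2 | NY | 4
2 | 70 | 90 | BOS | 2
8 | 3 | 6 | NY | 8
2 | 8 | 90 | BOS | 2
2 | 60 | 90 | BOS | 2
After WHERE (1 rows):
orders.amt | orders.rank | items.price | items.city | items.amt
8 | 3 | 6 | NY | 8
After SELECT (1 rows):
items.price
6
After ORDER BY (1 rows):
items.price
6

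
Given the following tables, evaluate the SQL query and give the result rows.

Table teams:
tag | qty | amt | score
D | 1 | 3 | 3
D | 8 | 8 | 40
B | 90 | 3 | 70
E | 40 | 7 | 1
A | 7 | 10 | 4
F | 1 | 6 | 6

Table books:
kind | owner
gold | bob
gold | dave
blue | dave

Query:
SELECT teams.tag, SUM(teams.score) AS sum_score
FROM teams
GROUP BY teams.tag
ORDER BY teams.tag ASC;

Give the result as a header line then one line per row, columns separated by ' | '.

== RESULT ==
teams.tag | sum_score
A | 4
B | 70
D | 43
E | 1
F | 6

Derivation:
After GROUP BY (5 rows):
teams.tag | sum_score
D | 43
B | 70
E | 1
A | 4
F | 6
After ORDER BY (5 rows):
teams.tag | sum_score
A | 4
B | 70
D | 43
E | 1
F | 6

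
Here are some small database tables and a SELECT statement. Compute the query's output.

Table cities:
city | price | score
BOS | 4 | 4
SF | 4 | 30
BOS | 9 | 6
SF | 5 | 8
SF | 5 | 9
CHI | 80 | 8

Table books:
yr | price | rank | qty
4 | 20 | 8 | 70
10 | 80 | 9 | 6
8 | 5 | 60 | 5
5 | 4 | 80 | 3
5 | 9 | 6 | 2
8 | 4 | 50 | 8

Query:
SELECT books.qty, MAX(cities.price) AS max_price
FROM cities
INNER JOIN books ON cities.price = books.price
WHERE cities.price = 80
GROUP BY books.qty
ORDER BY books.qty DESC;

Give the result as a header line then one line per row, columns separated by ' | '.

After JOIN books (8 rows):
cities.city | cities.price | cities.score | books.yr | books.price | books.rank | books.qty
BOS | 4 | 4 | 5 | 4 | 80 | 3
BOS | 4 | 4 | 8 | 4 | 50 | 8
SF | 4 | 30 | 5 | 4 | 80 | 3
SF | 4 | 30 | 8 | 4 | 50 | 8
BOS | 9 | 6 | 5 | 9 | 6 | 2
SF | 5 | 8 | 8 | 5 | 60 | 5
SF | 5 | 9 | 8 | 5 | 60 | 5
CHI | 80 | 8 | 10 | 80 | 9 | 6
After WHERE (1 rows):
cities.city | cities.price | cities.score | books.yr | books.price | books.rank | books.qty
CHI | 80 | 8 | 10 | 80 | 9 | 6
After GROUP BY (1 rows):
books.qty | max_price
6 | 80
After ORDER BY (1 rows):
books.qty | max_price
6 | 80

== RESULT ==
books.qty | max_price
6 | 80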